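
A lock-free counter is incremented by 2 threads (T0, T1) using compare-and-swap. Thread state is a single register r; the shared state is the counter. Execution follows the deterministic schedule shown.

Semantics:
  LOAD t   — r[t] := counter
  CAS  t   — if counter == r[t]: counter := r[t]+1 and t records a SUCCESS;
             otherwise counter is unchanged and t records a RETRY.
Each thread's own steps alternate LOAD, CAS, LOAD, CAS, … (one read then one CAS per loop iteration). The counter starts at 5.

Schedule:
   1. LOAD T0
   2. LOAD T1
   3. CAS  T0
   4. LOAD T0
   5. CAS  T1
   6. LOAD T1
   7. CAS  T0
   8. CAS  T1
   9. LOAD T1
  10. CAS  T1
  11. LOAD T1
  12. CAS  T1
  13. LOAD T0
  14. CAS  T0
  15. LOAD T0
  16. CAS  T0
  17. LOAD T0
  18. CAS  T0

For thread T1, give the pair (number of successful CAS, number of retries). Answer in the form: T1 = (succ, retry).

T1 = (2, 2)

   1) LOAD T0:  M=5  r_T0=5
   2) LOAD T1:  M=5  r_T1=5
   3) CAS  T0:  M=6  r_T0=5 ✓
   4) LOAD T0:  M=6  r_T0=6
   5) CAS  T1:  M=6  r_T1=5 ✗
   6) LOAD T1:  M=6  r_T1=6
   7) CAS  T0:  M=7  r_T0=6 ✓
   8) CAS  T1:  M=7  r_T1=6 ✗
   9) LOAD T1:  M=7  r_T1=7
  10) CAS  T1:  M=8  r_T1=7 ✓
  11) LOAD T1:  M=8  r_T1=8
  12) CAS  T1:  M=9  r_T1=8 ✓
  13) LOAD T0:  M=9  r_T0=9
  14) CAS  T0:  M=10  r_T0=9 ✓
  15) LOAD T0:  M=10  r_T0=10
  16) CAS  T0:  M=11  r_T0=10 ✓
  17) LOAD T0:  M=11  r_T0=11
  18) CAS  T0:  M=12  r_T0=11 ✓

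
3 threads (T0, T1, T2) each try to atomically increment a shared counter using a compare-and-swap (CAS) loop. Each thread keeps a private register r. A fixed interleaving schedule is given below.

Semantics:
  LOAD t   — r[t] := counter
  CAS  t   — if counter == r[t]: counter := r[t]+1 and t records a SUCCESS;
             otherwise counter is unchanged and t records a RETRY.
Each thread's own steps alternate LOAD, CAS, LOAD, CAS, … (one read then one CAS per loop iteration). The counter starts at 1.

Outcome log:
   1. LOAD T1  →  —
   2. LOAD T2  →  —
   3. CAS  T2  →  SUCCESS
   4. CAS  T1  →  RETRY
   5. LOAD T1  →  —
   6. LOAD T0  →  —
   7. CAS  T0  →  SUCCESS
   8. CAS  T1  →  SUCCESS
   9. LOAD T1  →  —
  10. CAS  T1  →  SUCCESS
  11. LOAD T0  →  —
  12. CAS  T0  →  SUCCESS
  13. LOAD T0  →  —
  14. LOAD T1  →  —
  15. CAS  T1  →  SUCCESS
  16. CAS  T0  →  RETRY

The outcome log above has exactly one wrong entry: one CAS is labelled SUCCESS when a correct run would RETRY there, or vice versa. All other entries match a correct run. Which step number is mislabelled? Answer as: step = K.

step = 8

Correct run:
   1) LOAD T1:  M=1  r_T1=1
   2) LOAD T2:  M=1  r_T2=1
   3) CAS  T2:  M=2  r_T2=1 ✓
   4) CAS  T1:  M=2  r_T1=1 ✗
   5) LOAD T1:  M=2  r_T1=2
   6) LOAD T0:  M=2  r_T0=2
   7) CAS  T0:  M=3  r_T0=2 ✓
   8) CAS  T1:  M=3  r_T1=2 ✗
   9) LOAD T1:  M=3  r_T1=3
  10) CAS  T1:  M=4  r_T1=3 ✓
  11) LOAD T0:  M=4  r_T0=4
  12) CAS  T0:  M=5  r_T0=4 ✓
  13) LOAD T0:  M=5  r_T0=5
  14) LOAD T1:  M=5  r_T1=5
  15) CAS  T1:  M=6  r_T1=5 ✓
  16) CAS  T0:  M=6  r_T0=5 ✗
Mismatch at 8.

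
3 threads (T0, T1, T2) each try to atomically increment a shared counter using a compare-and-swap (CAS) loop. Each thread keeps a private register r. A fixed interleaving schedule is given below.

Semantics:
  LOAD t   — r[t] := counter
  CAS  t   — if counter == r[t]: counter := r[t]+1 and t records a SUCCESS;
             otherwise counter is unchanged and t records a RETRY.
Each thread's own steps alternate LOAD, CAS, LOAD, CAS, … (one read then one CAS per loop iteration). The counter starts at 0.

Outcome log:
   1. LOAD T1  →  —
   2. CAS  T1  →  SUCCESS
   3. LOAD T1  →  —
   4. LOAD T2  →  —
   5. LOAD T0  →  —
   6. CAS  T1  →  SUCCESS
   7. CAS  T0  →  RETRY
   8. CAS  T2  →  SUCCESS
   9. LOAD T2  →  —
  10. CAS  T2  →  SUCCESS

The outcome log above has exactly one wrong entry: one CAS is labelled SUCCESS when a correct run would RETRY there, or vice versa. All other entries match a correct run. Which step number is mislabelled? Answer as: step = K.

Re-executing:
[1] T1.load  rd  (counter 0, T1.r 0)
[2] T1.cas  hit  (counter 1, T1.r 0)
[3] T1.load  rd  (counter 1, T1.r 1)
[4] T2.load  rd  (counter 1, T2.r 1)
[5] T0.load  rd  (counter 1, T0.r 1)
[6] T1.cas  hit  (counter 2, T1.r 1)
[7] T0.cas  miss  (counter 2, T0.r 1)
[8] T2.cas  miss  (counter 2, T2.r 1)
[9] T2.load  rd  (counter 2, T2.r 2)
[10] T2.cas  hit  (counter 3, T2.r 2)
Mismatch at 8.

step = 8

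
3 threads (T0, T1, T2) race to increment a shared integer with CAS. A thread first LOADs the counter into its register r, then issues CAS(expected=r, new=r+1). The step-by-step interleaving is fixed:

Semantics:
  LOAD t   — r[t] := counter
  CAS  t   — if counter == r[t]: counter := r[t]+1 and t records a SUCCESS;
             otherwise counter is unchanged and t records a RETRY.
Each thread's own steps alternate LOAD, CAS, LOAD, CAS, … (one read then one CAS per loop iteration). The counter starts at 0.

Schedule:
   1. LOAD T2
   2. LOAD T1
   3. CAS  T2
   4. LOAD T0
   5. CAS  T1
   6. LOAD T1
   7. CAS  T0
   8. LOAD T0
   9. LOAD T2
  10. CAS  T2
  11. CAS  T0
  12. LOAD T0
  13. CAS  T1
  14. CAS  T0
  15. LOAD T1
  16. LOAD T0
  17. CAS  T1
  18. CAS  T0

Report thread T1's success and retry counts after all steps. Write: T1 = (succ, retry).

T1 = (1, 2)

1. LOAD T2 → mem=0 r[T2]=0 [LOAD]
2. LOAD T1 → mem=0 r[T1]=0 [LOAD]
3. CAS T2 → mem=1 r[T2]=0 [OK]
4. LOAD T0 → mem=1 r[T0]=1 [LOAD]
5. CAS T1 → mem=1 r[T1]=0 [RETRY]
6. LOAD T1 → mem=1 r[T1]=1 [LOAD]
7. CAS T0 → mem=2 r[T0]=1 [OK]
8. LOAD T0 → mem=2 r[T0]=2 [LOAD]
9. LOAD T2 → mem=2 r[T2]=2 [LOAD]
10. CAS T2 → mem=3 r[T2]=2 [OK]
11. CAS T0 → mem=3 r[T0]=2 [RETRY]
12. LOAD T0 → mem=3 r[T0]=3 [LOAD]
13. CAS T1 → mem=3 r[T1]=1 [RETRY]
14. CAS T0 → mem=4 r[T0]=3 [OK]
15. LOAD T1 → mem=4 r[T1]=4 [LOAD]
16. LOAD T0 → mem=4 r[T0]=4 [LOAD]
17. CAS T1 → mem=5 r[T1]=4 [OK]
18. CAS T0 → mem=5 r[T0]=4 [RETRY]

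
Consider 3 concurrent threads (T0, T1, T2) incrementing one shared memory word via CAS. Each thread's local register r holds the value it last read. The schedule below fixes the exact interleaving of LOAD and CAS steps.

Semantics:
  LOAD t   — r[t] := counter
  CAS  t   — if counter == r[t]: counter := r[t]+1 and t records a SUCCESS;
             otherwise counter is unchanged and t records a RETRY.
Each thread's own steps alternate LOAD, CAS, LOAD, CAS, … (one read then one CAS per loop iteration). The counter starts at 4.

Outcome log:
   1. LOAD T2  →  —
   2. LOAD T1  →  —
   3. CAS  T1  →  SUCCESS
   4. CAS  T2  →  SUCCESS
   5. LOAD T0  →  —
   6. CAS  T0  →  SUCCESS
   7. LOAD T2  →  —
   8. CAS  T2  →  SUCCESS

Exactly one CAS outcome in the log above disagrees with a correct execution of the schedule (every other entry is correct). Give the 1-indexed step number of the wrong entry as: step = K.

step = 4

Reference trace:
1. LOAD T2 → mem=4 r[T2]=4 [LOAD]
2. LOAD T1 → mem=4 r[T1]=4 [LOAD]
3. CAS T1 → mem=5 r[T1]=4 [OK]
4. CAS T2 → mem=5 r[T2]=4 [RETRY]
5. LOAD T0 → mem=5 r[T0]=5 [LOAD]
6. CAS T0 → mem=6 r[T0]=5 [OK]
7. LOAD T2 → mem=6 r[T2]=6 [LOAD]
8. CAS T2 → mem=7 r[T2]=6 [OK]
Mismatch at 4.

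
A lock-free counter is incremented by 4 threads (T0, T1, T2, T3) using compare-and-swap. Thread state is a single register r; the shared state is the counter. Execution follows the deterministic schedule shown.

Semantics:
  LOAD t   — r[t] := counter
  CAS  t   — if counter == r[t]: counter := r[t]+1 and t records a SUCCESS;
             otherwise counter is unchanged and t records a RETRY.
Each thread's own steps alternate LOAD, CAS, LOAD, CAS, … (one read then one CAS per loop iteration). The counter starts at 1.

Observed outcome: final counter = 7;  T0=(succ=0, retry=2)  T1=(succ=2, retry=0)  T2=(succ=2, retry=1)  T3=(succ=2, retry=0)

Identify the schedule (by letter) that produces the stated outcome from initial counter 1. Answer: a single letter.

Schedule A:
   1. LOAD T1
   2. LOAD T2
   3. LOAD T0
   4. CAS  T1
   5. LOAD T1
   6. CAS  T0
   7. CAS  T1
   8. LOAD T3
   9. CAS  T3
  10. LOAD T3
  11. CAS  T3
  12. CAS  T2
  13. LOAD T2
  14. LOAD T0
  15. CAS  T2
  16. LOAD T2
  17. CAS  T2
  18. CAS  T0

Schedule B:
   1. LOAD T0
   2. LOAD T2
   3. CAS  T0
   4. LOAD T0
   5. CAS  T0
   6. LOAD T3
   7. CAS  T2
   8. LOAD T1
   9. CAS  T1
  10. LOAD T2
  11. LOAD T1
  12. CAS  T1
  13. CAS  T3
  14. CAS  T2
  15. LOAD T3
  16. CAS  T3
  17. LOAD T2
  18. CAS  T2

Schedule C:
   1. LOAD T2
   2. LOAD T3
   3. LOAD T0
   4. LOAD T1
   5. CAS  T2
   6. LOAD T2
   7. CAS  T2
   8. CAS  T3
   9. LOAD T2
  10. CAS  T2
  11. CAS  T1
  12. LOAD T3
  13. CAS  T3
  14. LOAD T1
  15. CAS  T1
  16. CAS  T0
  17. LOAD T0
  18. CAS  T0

A

Run A:
   1) LOAD T1:  M=1  r_T1=1
   2) LOAD T2:  M=1  r_T2=1
   3) LOAD T0:  M=1  r_T0=1
   4) CAS  T1:  M=2  r_T1=1 ✓
   5) LOAD T1:  M=2  r_T1=2
   6) CAS  T0:  M=2  r_T0=1 ✗
   7) CAS  T1:  M=3  r_T1=2 ✓
   8) LOAD T3:  M=3  r_T3=3
   9) CAS  T3:  M=4  r_T3=3 ✓
  10) LOAD T3:  M=4  r_T3=4
  11) CAS  T3:  M=5  r_T3=4 ✓
  12) CAS  T2:  M=5  r_T2=1 ✗
  13) LOAD T2:  M=5  r_T2=5
  14) LOAD T0:  M=5  r_T0=5
  15) CAS  T2:  M=6  r_T2=5 ✓
  16) LOAD T2:  M=6  r_T2=6
  17) CAS  T2:  M=7  r_T2=6 ✓
  18) CAS  T0:  M=7  r_T0=5 ✗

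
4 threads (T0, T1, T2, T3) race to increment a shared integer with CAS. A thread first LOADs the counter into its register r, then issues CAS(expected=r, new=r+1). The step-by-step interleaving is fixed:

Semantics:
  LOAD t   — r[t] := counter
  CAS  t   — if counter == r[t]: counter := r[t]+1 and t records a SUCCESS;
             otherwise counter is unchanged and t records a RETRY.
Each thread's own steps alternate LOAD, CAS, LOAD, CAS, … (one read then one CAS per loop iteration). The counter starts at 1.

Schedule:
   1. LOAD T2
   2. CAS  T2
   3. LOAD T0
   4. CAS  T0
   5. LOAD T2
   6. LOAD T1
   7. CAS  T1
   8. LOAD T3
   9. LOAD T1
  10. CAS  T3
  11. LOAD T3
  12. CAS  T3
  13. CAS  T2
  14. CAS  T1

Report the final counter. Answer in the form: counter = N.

#1 T2 reads 1
#2 T2 CAS(1→2) writes; counter now 2
#3 T0 reads 2
#4 T0 CAS(2→3) writes; counter now 3
#5 T2 reads 3
#6 T1 reads 3
#7 T1 CAS(3→4) writes; counter now 4
#8 T3 reads 4
#9 T1 reads 4
#10 T3 CAS(4→5) writes; counter now 5
#11 T3 reads 5
#12 T3 CAS(5→6) writes; counter now 6
#13 T2 CAS(3→4) fails; counter now 6
#14 T1 CAS(4→5) fails; counter now 6

counter = 6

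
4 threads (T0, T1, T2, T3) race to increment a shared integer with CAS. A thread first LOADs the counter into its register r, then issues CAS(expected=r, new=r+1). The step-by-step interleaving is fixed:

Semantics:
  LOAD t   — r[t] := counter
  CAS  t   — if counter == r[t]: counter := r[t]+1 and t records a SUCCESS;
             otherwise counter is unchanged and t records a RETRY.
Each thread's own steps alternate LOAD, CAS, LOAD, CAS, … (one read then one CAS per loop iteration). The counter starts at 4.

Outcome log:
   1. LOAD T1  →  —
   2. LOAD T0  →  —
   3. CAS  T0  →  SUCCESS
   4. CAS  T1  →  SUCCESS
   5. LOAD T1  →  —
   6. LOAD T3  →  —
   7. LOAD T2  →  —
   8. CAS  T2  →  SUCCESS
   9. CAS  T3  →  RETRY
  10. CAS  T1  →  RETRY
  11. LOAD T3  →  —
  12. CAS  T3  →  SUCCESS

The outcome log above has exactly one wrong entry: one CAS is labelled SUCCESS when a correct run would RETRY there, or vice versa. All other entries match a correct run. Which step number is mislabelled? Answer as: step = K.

Correct run:
[1] T1.load  rd  (counter 4, T1.r 4)
[2] T0.load  rd  (counter 4, T0.r 4)
[3] T0.cas  hit  (counter 5, T0.r 4)
[4] T1.cas  miss  (counter 5, T1.r 4)
[5] T1.load  rd  (counter 5, T1.r 5)
[6] T3.load  rd  (counter 5, T3.r 5)
[7] T2.load  rd  (counter 5, T2.r 5)
[8] T2.cas  hit  (counter 6, T2.r 5)
[9] T3.cas  miss  (counter 6, T3.r 5)
[10] T1.cas  miss  (counter 6, T1.r 5)
[11] T3.load  rd  (counter 6, T3.r 6)
[12] T3.cas  hit  (counter 7, T3.r 6)
Flip is step 4.

step = 4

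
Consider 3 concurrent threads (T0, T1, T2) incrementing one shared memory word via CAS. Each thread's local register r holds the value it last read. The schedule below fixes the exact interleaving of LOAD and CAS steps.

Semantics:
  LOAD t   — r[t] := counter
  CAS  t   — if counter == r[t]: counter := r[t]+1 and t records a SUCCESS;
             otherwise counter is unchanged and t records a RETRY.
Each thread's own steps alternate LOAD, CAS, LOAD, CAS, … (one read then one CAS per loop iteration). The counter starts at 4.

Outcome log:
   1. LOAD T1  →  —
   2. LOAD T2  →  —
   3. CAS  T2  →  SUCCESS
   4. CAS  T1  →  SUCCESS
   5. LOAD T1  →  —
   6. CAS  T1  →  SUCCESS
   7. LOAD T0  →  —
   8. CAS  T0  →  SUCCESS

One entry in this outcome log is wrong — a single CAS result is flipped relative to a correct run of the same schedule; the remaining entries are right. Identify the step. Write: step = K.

step = 4

Re-executing:
1. LOAD T1 → mem=4 r[T1]=4 [LOAD]
2. LOAD T2 → mem=4 r[T2]=4 [LOAD]
3. CAS T2 → mem=5 r[T2]=4 [OK]
4. CAS T1 → mem=5 r[T1]=4 [RETRY]
5. LOAD T1 → mem=5 r[T1]=5 [LOAD]
6. CAS T1 → mem=6 r[T1]=5 [OK]
7. LOAD T0 → mem=6 r[T0]=6 [LOAD]
8. CAS T0 → mem=7 r[T0]=6 [OK]
Mismatch at 4.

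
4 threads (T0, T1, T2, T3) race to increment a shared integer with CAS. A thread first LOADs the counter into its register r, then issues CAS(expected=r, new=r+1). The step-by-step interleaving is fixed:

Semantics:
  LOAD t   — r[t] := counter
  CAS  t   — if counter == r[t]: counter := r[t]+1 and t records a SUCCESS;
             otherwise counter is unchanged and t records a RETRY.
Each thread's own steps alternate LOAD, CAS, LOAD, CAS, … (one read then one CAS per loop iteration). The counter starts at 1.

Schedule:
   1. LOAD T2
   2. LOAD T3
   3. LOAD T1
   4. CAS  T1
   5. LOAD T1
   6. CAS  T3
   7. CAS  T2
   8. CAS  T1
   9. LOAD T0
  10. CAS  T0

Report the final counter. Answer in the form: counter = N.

#1 T2 reads 1
#2 T3 reads 1
#3 T1 reads 1
#4 T1 CAS(1→2) writes; counter now 2
#5 T1 reads 2
#6 T3 CAS(1→2) fails; counter now 2
#7 T2 CAS(1→2) fails; counter now 2
#8 T1 CAS(2→3) writes; counter now 3
#9 T0 reads 3
#10 T0 CAS(3→4) writes; counter now 4

counter = 4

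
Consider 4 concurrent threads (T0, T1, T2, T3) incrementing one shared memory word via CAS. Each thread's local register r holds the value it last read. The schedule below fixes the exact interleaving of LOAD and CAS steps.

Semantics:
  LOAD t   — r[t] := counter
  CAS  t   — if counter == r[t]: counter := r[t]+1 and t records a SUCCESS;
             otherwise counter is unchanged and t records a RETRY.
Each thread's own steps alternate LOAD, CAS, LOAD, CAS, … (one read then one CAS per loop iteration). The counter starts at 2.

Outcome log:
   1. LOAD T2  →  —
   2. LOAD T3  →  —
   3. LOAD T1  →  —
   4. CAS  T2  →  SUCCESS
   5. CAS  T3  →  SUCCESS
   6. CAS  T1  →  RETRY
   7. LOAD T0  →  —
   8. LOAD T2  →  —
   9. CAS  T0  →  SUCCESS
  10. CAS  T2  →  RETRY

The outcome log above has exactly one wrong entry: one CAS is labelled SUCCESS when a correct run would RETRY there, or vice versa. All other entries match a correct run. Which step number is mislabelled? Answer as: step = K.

step = 5

Reference trace:
T2 LOAD — after: cnt=2, r=2 — load
T3 LOAD — after: cnt=2, r=2 — load
T1 LOAD — after: cnt=2, r=2 — load
T2 CAS — after: cnt=3, r=2 — ok
T3 CAS — after: cnt=3, r=2 — retry
T1 CAS — after: cnt=3, r=2 — retry
T0 LOAD — after: cnt=3, r=3 — load
T2 LOAD — after: cnt=3, r=3 — load
T0 CAS — after: cnt=4, r=3 — ok
T2 CAS — after: cnt=4, r=3 — retry
Log disagrees first at step 5.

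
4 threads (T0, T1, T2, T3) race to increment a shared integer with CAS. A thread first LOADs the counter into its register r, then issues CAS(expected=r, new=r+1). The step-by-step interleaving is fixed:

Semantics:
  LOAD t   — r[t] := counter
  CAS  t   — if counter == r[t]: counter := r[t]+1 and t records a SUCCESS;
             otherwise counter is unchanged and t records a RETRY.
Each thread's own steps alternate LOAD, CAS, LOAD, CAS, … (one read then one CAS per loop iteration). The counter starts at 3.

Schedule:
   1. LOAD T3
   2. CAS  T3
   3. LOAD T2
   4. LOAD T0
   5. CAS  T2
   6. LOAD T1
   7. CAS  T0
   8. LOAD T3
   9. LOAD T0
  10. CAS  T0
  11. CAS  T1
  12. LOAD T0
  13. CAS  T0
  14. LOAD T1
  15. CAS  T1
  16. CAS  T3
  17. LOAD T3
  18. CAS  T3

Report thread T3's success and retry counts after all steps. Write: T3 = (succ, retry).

1. LOAD T3 → mem=3 r[T3]=3 [LOAD]
2. CAS T3 → mem=4 r[T3]=3 [OK]
3. LOAD T2 → mem=4 r[T2]=4 [LOAD]
4. LOAD T0 → mem=4 r[T0]=4 [LOAD]
5. CAS T2 → mem=5 r[T2]=4 [OK]
6. LOAD T1 → mem=5 r[T1]=5 [LOAD]
7. CAS T0 → mem=5 r[T0]=4 [RETRY]
8. LOAD T3 → mem=5 r[T3]=5 [LOAD]
9. LOAD T0 → mem=5 r[T0]=5 [LOAD]
10. CAS T0 → mem=6 r[T0]=5 [OK]
11. CAS T1 → mem=6 r[T1]=5 [RETRY]
12. LOAD T0 → mem=6 r[T0]=6 [LOAD]
13. CAS T0 → mem=7 r[T0]=6 [OK]
14. LOAD T1 → mem=7 r[T1]=7 [LOAD]
15. CAS T1 → mem=8 r[T1]=7 [OK]
16. CAS T3 → mem=8 r[T3]=5 [RETRY]
17. LOAD T3 → mem=8 r[T3]=8 [LOAD]
18. CAS T3 → mem=9 r[T3]=8 [OK]

T3 = (2, 1)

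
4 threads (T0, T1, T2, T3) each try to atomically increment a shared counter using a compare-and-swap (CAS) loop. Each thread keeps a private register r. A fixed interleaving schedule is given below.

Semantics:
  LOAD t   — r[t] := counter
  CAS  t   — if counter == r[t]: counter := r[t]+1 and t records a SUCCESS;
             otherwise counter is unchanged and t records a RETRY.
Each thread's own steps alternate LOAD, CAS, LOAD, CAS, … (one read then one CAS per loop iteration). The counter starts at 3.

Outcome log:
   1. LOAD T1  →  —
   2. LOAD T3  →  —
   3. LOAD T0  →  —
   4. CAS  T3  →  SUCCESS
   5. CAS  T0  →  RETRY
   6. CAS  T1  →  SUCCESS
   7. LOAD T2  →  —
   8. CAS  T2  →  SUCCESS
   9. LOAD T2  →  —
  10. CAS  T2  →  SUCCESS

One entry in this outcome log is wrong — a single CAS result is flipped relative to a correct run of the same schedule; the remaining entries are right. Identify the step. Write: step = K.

Re-executing:
step 1: T1 LOAD ⇒ load; ctr=3 reg=3
step 2: T3 LOAD ⇒ load; ctr=3 reg=3
step 3: T0 LOAD ⇒ load; ctr=3 reg=3
step 4: T3 CAS ⇒ ok; ctr=4 reg=3
step 5: T0 CAS ⇒ retry; ctr=4 reg=3
step 6: T1 CAS ⇒ retry; ctr=4 reg=3
step 7: T2 LOAD ⇒ load; ctr=4 reg=4
step 8: T2 CAS ⇒ ok; ctr=5 reg=4
step 9: T2 LOAD ⇒ load; ctr=5 reg=5
step 10: T2 CAS ⇒ ok; ctr=6 reg=5
Log disagrees first at step 6.

step = 6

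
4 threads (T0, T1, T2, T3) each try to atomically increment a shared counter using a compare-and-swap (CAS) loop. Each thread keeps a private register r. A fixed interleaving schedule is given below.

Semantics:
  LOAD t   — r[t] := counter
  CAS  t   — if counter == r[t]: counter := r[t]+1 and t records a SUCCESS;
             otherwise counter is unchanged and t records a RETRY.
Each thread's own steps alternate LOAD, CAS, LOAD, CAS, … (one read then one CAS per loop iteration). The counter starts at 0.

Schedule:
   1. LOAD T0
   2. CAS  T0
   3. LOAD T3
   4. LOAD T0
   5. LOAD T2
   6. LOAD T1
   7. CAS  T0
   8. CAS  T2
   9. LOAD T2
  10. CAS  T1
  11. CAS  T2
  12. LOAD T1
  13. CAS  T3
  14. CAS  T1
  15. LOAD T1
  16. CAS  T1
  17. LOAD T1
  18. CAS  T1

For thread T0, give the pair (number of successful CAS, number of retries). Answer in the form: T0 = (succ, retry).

T0 = (2, 0)

T0 LOAD — after: cnt=0, r=0 — load
T0 CAS — after: cnt=1, r=0 — ok
T3 LOAD — after: cnt=1, r=1 — load
T0 LOAD — after: cnt=1, r=1 — load
T2 LOAD — after: cnt=1, r=1 — load
T1 LOAD — after: cnt=1, r=1 — load
T0 CAS — after: cnt=2, r=1 — ok
T2 CAS — after: cnt=2, r=1 — retry
T2 LOAD — after: cnt=2, r=2 — load
T1 CAS — after: cnt=2, r=1 — retry
T2 CAS — after: cnt=3, r=2 — ok
T1 LOAD — after: cnt=3, r=3 — load
T3 CAS — after: cnt=3, r=1 — retry
T1 CAS — after: cnt=4, r=3 — ok
T1 LOAD — after: cnt=4, r=4 — load
T1 CAS — after: cnt=5, r=4 — ok
T1 LOAD — after: cnt=5, r=5 — load
T1 CAS — after: cnt=6, r=5 — ok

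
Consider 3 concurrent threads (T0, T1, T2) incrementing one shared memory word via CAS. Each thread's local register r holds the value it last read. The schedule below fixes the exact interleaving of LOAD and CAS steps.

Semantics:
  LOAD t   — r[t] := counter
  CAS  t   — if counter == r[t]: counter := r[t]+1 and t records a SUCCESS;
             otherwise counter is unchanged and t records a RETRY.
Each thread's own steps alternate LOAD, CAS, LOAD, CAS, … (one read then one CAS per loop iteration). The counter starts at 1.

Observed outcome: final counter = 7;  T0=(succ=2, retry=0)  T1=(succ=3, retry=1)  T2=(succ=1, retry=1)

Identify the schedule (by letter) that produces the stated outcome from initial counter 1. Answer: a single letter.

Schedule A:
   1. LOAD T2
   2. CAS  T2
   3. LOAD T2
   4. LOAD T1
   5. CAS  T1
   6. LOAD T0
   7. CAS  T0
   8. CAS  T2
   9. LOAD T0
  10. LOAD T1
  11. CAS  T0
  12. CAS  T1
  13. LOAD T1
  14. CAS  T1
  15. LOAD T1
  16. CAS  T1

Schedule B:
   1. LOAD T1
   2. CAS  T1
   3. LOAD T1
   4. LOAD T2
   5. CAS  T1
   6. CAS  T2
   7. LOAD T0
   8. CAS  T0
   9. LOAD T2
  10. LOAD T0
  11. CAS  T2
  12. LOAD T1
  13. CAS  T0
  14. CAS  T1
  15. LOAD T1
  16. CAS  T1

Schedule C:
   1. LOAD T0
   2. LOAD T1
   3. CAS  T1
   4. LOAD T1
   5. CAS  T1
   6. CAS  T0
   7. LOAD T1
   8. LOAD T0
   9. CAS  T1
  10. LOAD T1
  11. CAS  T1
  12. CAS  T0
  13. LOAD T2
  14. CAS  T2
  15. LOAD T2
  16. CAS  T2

A

Run A:
T2 LOAD — after: cnt=1, r=1 — load
T2 CAS — after: cnt=2, r=1 — ok
T2 LOAD — after: cnt=2, r=2 — load
T1 LOAD — after: cnt=2, r=2 — load
T1 CAS — after: cnt=3, r=2 — ok
T0 LOAD — after: cnt=3, r=3 — load
T0 CAS — after: cnt=4, r=3 — ok
T2 CAS — after: cnt=4, r=2 — retry
T0 LOAD — after: cnt=4, r=4 — load
T1 LOAD — after: cnt=4, r=4 — load
T0 CAS — after: cnt=5, r=4 — ok
T1 CAS — after: cnt=5, r=4 — retry
T1 LOAD — after: cnt=5, r=5 — load
T1 CAS — after: cnt=6, r=5 — ok
T1 LOAD — after: cnt=6, r=6 — load
T1 CAS — after: cnt=7, r=6 — ok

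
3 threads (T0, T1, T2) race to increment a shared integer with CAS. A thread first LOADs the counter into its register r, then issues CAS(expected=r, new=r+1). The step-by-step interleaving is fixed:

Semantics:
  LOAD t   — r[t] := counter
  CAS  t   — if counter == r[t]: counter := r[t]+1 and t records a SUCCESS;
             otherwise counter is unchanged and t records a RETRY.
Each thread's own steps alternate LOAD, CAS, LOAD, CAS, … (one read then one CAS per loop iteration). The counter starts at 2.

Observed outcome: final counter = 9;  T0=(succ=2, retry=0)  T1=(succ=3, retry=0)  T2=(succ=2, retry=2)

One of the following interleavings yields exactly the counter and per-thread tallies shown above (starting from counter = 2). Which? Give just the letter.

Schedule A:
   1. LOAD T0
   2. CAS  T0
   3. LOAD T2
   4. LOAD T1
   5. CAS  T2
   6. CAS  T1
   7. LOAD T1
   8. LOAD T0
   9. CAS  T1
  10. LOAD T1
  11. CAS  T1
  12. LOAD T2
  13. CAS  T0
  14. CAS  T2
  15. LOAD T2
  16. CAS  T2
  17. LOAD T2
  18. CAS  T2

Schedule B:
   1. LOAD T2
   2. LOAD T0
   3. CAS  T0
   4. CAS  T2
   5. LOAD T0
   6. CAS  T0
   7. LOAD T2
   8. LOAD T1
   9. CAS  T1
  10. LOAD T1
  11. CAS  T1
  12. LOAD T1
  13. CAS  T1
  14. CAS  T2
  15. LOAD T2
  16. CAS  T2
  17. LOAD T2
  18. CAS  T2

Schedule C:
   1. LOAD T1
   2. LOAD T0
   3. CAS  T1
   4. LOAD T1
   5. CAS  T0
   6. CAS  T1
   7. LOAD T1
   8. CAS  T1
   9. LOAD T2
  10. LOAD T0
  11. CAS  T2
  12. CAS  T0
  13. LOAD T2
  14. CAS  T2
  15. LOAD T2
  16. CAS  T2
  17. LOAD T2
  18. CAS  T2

B

Tracing schedule B:
T2 LOAD — after: cnt=2, r=2 — load
T0 LOAD — after: cnt=2, r=2 — load
T0 CAS — after: cnt=3, r=2 — ok
T2 CAS — after: cnt=3, r=2 — retry
T0 LOAD — after: cnt=3, r=3 — load
T0 CAS — after: cnt=4, r=3 — ok
T2 LOAD — after: cnt=4, r=4 — load
T1 LOAD — after: cnt=4, r=4 — load
T1 CAS — after: cnt=5, r=4 — ok
T1 LOAD — after: cnt=5, r=5 — load
T1 CAS — after: cnt=6, r=5 — ok
T1 LOAD — after: cnt=6, r=6 — load
T1 CAS — after: cnt=7, r=6 — ok
T2 CAS — after: cnt=7, r=4 — retry
T2 LOAD — after: cnt=7, r=7 — load
T2 CAS — after: cnt=8, r=7 — ok
T2 LOAD — after: cnt=8, r=8 — load
T2 CAS — after: cnt=9, r=8 — ok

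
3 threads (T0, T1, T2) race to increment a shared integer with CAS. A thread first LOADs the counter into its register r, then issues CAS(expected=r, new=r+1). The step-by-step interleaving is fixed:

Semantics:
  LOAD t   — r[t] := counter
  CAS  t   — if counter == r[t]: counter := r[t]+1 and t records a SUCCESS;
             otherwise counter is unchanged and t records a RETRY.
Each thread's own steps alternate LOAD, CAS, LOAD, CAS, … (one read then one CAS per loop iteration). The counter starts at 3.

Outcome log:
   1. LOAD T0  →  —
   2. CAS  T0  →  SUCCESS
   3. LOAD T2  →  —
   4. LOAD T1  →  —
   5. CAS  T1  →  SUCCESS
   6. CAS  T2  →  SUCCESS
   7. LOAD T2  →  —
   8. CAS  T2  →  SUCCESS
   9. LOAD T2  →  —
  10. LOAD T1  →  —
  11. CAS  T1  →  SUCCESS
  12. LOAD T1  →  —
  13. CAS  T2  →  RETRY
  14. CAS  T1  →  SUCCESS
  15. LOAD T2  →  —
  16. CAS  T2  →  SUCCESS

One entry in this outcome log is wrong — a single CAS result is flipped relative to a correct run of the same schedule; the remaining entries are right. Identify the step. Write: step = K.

step = 6

Correct run:
step 1: T0 LOAD ⇒ load; ctr=3 reg=3
step 2: T0 CAS ⇒ ok; ctr=4 reg=3
step 3: T2 LOAD ⇒ load; ctr=4 reg=4
step 4: T1 LOAD ⇒ load; ctr=4 reg=4
step 5: T1 CAS ⇒ ok; ctr=5 reg=4
step 6: T2 CAS ⇒ retry; ctr=5 reg=4
step 7: T2 LOAD ⇒ load; ctr=5 reg=5
step 8: T2 CAS ⇒ ok; ctr=6 reg=5
step 9: T2 LOAD ⇒ load; ctr=6 reg=6
step 10: T1 LOAD ⇒ load; ctr=6 reg=6
step 11: T1 CAS ⇒ ok; ctr=7 reg=6
step 12: T1 LOAD ⇒ load; ctr=7 reg=7
step 13: T2 CAS ⇒ retry; ctr=7 reg=6
step 14: T1 CAS ⇒ ok; ctr=8 reg=7
step 15: T2 LOAD ⇒ load; ctr=8 reg=8
step 16: T2 CAS ⇒ ok; ctr=9 reg=8
Flip is step 6.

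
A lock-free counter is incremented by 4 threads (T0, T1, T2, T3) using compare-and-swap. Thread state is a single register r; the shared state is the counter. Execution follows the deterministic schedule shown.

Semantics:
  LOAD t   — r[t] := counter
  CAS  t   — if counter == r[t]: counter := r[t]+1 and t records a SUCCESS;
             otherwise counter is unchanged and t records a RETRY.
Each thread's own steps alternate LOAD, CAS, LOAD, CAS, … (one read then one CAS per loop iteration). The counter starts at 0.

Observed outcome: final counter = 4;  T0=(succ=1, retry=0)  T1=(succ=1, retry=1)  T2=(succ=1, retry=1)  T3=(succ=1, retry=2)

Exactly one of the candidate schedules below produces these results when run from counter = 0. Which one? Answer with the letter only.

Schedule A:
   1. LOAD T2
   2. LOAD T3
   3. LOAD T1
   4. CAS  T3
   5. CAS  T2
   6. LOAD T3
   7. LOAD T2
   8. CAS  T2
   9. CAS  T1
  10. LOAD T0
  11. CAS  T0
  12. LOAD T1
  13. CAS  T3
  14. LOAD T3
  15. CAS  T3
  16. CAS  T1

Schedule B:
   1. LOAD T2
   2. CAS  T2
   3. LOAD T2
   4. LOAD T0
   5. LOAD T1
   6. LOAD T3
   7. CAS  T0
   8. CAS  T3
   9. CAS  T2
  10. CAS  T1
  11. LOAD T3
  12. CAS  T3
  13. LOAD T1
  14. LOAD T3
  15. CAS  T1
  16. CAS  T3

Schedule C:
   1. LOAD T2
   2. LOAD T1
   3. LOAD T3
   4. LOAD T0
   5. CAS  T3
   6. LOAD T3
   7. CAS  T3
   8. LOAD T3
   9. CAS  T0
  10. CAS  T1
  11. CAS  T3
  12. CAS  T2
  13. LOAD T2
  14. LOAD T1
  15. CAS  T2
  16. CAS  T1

Tracing schedule B:
T2 LOAD — after: cnt=0, r=0 — load
T2 CAS — after: cnt=1, r=0 — ok
T2 LOAD — after: cnt=1, r=1 — load
T0 LOAD — after: cnt=1, r=1 — load
T1 LOAD — after: cnt=1, r=1 — load
T3 LOAD — after: cnt=1, r=1 — load
T0 CAS — after: cnt=2, r=1 — ok
T3 CAS — after: cnt=2, r=1 — retry
T2 CAS — after: cnt=2, r=1 — retry
T1 CAS — after: cnt=2, r=1 — retry
T3 LOAD — after: cnt=2, r=2 — load
T3 CAS — after: cnt=3, r=2 — ok
T1 LOAD — after: cnt=3, r=3 — load
T3 LOAD — after: cnt=3, r=3 — load
T1 CAS — after: cnt=4, r=3 — ok
T3 CAS — after: cnt=4, r=3 — retry

B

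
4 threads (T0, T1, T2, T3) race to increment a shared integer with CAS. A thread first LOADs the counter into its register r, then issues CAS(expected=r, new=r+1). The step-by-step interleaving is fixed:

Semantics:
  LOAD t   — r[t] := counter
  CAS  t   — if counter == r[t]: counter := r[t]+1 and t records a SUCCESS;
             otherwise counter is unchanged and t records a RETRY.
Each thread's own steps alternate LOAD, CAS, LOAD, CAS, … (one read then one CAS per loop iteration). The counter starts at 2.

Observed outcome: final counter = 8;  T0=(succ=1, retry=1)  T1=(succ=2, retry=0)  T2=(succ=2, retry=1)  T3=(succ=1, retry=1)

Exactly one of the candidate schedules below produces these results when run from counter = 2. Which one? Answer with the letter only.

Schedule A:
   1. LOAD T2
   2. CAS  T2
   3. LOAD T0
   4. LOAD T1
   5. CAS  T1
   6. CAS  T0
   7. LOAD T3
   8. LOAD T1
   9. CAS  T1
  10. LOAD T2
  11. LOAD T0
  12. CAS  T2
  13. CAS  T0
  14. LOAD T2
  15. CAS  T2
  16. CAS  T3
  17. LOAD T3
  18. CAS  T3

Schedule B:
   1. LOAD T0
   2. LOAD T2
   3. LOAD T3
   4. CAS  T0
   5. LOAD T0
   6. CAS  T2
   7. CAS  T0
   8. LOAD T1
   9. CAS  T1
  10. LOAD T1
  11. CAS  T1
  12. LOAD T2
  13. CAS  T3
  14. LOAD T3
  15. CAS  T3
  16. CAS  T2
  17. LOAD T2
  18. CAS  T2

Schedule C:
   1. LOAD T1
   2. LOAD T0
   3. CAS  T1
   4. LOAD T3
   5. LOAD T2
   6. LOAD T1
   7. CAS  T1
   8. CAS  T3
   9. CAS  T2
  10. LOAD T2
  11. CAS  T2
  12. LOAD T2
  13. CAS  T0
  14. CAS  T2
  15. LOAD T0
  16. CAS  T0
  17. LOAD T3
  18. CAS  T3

C

Run C:
step 1: T1 LOAD ⇒ load; ctr=2 reg=2
step 2: T0 LOAD ⇒ load; ctr=2 reg=2
step 3: T1 CAS ⇒ ok; ctr=3 reg=2
step 4: T3 LOAD ⇒ load; ctr=3 reg=3
step 5: T2 LOAD ⇒ load; ctr=3 reg=3
step 6: T1 LOAD ⇒ load; ctr=3 reg=3
step 7: T1 CAS ⇒ ok; ctr=4 reg=3
step 8: T3 CAS ⇒ retry; ctr=4 reg=3
step 9: T2 CAS ⇒ retry; ctr=4 reg=3
step 10: T2 LOAD ⇒ load; ctr=4 reg=4
step 11: T2 CAS ⇒ ok; ctr=5 reg=4
step 12: T2 LOAD ⇒ load; ctr=5 reg=5
step 13: T0 CAS ⇒ retry; ctr=5 reg=2
step 14: T2 CAS ⇒ ok; ctr=6 reg=5
step 15: T0 LOAD ⇒ load; ctr=6 reg=6
step 16: T0 CAS ⇒ ok; ctr=7 reg=6
step 17: T3 LOAD ⇒ load; ctr=7 reg=7
step 18: T3 CAS ⇒ ok; ctr=8 reg=7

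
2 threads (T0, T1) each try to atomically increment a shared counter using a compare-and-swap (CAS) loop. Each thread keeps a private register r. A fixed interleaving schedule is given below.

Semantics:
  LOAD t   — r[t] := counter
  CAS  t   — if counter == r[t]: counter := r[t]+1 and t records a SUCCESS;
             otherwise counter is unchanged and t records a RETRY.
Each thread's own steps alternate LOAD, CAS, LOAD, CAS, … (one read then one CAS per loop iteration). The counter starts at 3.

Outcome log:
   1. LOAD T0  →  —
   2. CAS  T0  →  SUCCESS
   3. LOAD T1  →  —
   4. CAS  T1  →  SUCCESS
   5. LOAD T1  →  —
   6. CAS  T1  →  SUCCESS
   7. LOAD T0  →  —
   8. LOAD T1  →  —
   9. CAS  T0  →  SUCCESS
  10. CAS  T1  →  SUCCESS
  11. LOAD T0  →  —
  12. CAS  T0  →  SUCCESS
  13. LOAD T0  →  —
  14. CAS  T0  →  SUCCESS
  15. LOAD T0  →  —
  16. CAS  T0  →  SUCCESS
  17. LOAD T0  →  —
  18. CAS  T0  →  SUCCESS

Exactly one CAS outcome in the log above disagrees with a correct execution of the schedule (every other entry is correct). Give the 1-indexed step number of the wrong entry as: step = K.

Reference trace:
T0 LOAD — after: cnt=3, r=3 — load
T0 CAS — after: cnt=4, r=3 — ok
T1 LOAD — after: cnt=4, r=4 — load
T1 CAS — after: cnt=5, r=4 — ok
T1 LOAD — after: cnt=5, r=5 — load
T1 CAS — after: cnt=6, r=5 — ok
T0 LOAD — after: cnt=6, r=6 — load
T1 LOAD — after: cnt=6, r=6 — load
T0 CAS — after: cnt=7, r=6 — ok
T1 CAS — after: cnt=7, r=6 — retry
T0 LOAD — after: cnt=7, r=7 — load
T0 CAS — after: cnt=8, r=7 — ok
T0 LOAD — after: cnt=8, r=8 — load
T0 CAS — after: cnt=9, r=8 — ok
T0 LOAD — after: cnt=9, r=9 — load
T0 CAS — after: cnt=10, r=9 — ok
T0 LOAD — after: cnt=10, r=10 — load
T0 CAS — after: cnt=11, r=10 — ok
Log disagrees first at step 10.

step = 10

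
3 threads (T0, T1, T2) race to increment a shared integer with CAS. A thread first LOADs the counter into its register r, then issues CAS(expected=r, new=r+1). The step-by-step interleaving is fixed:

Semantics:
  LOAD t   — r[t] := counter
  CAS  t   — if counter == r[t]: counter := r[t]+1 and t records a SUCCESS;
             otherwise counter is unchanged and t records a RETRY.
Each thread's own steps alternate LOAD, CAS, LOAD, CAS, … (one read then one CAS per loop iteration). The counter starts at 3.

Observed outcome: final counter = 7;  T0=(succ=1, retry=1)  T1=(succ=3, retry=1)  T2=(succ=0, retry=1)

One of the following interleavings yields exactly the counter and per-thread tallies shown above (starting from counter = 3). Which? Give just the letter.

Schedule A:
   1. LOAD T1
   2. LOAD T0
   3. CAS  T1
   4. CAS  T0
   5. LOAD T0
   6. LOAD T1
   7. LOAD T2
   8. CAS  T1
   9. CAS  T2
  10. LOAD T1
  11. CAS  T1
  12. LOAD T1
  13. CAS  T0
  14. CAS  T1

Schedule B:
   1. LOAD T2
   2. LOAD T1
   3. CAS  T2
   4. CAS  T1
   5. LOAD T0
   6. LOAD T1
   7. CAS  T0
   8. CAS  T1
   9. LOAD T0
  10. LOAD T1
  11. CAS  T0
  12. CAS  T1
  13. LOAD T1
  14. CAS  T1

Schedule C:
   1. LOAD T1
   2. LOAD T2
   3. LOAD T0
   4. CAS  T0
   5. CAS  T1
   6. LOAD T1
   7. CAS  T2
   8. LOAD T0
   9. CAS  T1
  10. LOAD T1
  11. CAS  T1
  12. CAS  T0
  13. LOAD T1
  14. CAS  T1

Simulating candidate C:
[1] T1.load  rd  (counter 3, T1.r 3)
[2] T2.load  rd  (counter 3, T2.r 3)
[3] T0.load  rd  (counter 3, T0.r 3)
[4] T0.cas  hit  (counter 4, T0.r 3)
[5] T1.cas  miss  (counter 4, T1.r 3)
[6] T1.load  rd  (counter 4, T1.r 4)
[7] T2.cas  miss  (counter 4, T2.r 3)
[8] T0.load  rd  (counter 4, T0.r 4)
[9] T1.cas  hit  (counter 5, T1.r 4)
[10] T1.load  rd  (counter 5, T1.r 5)
[11] T1.cas  hit  (counter 6, T1.r 5)
[12] T0.cas  miss  (counter 6, T0.r 4)
[13] T1.load  rd  (counter 6, T1.r 6)
[14] T1.cas  hit  (counter 7, T1.r 6)

C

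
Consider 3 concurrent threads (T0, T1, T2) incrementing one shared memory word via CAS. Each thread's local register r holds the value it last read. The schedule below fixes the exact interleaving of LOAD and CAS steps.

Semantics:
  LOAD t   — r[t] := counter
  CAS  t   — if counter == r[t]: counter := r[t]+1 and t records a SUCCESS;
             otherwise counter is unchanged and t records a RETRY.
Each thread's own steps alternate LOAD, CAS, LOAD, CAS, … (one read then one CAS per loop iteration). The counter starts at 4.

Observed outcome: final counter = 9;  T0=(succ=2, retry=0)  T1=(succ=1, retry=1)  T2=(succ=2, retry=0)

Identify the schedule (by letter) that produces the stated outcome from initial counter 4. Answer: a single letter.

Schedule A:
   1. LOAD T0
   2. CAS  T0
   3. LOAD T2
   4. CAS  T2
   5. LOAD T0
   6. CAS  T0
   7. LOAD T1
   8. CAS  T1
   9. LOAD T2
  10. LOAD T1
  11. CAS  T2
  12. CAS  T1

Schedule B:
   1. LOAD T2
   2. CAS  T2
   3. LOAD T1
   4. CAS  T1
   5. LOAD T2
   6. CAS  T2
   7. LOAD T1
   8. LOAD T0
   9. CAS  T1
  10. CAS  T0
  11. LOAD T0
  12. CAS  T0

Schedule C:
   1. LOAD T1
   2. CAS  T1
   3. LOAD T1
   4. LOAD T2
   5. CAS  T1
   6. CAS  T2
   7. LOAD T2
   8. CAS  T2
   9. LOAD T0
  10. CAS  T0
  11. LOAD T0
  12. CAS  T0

A

Tracing schedule A:
   1) LOAD T0:  M=4  r_T0=4
   2) CAS  T0:  M=5  r_T0=4 ✓
   3) LOAD T2:  M=5  r_T2=5
   4) CAS  T2:  M=6  r_T2=5 ✓
   5) LOAD T0:  M=6  r_T0=6
   6) CAS  T0:  M=7  r_T0=6 ✓
   7) LOAD T1:  M=7  r_T1=7
   8) CAS  T1:  M=8  r_T1=7 ✓
   9) LOAD T2:  M=8  r_T2=8
  10) LOAD T1:  M=8  r_T1=8
  11) CAS  T2:  M=9  r_T2=8 ✓
  12) CAS  T1:  M=9  r_T1=8 ✗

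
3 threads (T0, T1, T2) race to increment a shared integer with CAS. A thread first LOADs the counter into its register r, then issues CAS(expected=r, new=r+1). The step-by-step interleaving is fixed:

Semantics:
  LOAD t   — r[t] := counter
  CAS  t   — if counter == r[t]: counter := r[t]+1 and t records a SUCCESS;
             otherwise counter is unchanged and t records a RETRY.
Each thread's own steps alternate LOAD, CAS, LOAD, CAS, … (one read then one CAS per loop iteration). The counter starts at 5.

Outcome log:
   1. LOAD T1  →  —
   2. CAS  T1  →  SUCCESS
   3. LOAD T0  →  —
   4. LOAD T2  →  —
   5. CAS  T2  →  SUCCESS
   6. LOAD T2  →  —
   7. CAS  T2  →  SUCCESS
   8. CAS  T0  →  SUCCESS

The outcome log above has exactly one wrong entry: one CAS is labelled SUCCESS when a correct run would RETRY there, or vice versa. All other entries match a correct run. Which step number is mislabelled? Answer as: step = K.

Reference trace:
step 1: T1 LOAD ⇒ load; ctr=5 reg=5
step 2: T1 CAS ⇒ ok; ctr=6 reg=5
step 3: T0 LOAD ⇒ load; ctr=6 reg=6
step 4: T2 LOAD ⇒ load; ctr=6 reg=6
step 5: T2 CAS ⇒ ok; ctr=7 reg=6
step 6: T2 LOAD ⇒ load; ctr=7 reg=7
step 7: T2 CAS ⇒ ok; ctr=8 reg=7
step 8: T0 CAS ⇒ retry; ctr=8 reg=6
Flip is step 8.

step = 8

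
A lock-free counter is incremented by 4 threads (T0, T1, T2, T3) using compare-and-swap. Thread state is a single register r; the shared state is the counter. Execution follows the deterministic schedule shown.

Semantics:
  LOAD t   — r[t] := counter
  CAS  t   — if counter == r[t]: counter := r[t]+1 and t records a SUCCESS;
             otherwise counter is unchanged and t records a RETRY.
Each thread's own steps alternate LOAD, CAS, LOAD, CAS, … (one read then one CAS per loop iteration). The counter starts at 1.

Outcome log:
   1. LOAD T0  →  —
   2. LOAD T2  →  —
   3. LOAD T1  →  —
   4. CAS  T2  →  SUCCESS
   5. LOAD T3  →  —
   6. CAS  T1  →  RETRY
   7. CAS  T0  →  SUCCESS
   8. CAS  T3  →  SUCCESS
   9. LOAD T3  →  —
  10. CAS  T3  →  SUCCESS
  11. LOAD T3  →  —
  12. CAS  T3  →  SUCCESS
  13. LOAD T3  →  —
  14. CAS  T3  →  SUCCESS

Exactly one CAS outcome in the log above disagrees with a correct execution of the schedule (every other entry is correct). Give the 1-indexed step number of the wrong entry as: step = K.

step = 7

Reference trace:
step 1: T0 LOAD ⇒ load; ctr=1 reg=1
step 2: T2 LOAD ⇒ load; ctr=1 reg=1
step 3: T1 LOAD ⇒ load; ctr=1 reg=1
step 4: T2 CAS ⇒ ok; ctr=2 reg=1
step 5: T3 LOAD ⇒ load; ctr=2 reg=2
step 6: T1 CAS ⇒ retry; ctr=2 reg=1
step 7: T0 CAS ⇒ retry; ctr=2 reg=1
step 8: T3 CAS ⇒ ok; ctr=3 reg=2
step 9: T3 LOAD ⇒ load; ctr=3 reg=3
step 10: T3 CAS ⇒ ok; ctr=4 reg=3
step 11: T3 LOAD ⇒ load; ctr=4 reg=4
step 12: T3 CAS ⇒ ok; ctr=5 reg=4
step 13: T3 LOAD ⇒ load; ctr=5 reg=5
step 14: T3 CAS ⇒ ok; ctr=6 reg=5
Log disagrees first at step 7.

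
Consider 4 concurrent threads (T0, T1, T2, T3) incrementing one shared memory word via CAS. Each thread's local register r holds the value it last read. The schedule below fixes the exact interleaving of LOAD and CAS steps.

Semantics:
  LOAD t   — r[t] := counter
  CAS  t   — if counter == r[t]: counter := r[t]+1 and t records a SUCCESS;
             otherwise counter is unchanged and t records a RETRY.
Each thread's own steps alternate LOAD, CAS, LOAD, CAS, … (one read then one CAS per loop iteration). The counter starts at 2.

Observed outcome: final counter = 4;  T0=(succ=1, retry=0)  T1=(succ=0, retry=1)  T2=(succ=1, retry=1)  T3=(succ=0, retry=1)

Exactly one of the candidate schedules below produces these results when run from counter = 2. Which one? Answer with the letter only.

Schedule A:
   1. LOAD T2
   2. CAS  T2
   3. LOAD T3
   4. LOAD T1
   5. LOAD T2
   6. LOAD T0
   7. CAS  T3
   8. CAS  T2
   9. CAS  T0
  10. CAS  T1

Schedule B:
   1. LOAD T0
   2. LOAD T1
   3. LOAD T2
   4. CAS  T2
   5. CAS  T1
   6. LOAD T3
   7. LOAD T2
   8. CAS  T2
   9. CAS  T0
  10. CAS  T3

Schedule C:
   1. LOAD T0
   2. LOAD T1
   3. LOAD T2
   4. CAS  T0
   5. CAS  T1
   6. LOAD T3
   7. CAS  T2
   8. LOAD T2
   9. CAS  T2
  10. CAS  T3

Run C:
   1) LOAD T0:  M=2  r_T0=2
   2) LOAD T1:  M=2  r_T1=2
   3) LOAD T2:  M=2  r_T2=2
   4) CAS  T0:  M=3  r_T0=2 ✓
   5) CAS  T1:  M=3  r_T1=2 ✗
   6) LOAD T3:  M=3  r_T3=3
   7) CAS  T2:  M=3  r_T2=2 ✗
   8) LOAD T2:  M=3  r_T2=3
   9) CAS  T2:  M=4  r_T2=3 ✓
  10) CAS  T3:  M=4  r_T3=3 ✗

C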